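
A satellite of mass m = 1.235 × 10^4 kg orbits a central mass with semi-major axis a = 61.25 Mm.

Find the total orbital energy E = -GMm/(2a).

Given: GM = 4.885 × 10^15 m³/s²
a = 61.25 Mm = 6.125 × 10^7 m
GM = 4.885 × 10^15 m³/s²
2a = 1.225 × 10^8 m
GMm = 4.885 × 10^15 × 12350 = 6.03298 × 10^19 m³·kg/s²
E = −GMm/(2a) = -4.92488 × 10^11 J ≈ -492.5 GJ

Final answer: -492.5 GJ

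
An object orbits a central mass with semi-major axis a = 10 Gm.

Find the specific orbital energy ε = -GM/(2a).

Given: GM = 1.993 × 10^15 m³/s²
a = 10 Gm = 1 × 10^10 m
GM = 1.993 × 10^15 m³/s²
2a = 2 × 10^10 m
ε = −GM/(2a) = -99650 J/kg ≈ -99.65 kJ/kg

Final answer: -99.65 kJ/kg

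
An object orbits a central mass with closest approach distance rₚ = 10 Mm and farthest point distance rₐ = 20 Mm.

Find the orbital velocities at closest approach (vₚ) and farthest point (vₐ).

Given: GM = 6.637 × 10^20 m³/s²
rₚ = 10 Mm = 1 × 10^7 m
rₐ = 20 Mm = 2 × 10^7 m
GM = 6.637 × 10^20 m³/s²
a = (rₚ + rₐ)/2 = 1.5 × 10^7 m
Vis-viva: v² = GM (2/r − 1/a)
vₚ² = 6.637 × 10^20 × (2 × 10^-7 − 6.66667 × 10^-8) = 8.84933 × 10^13 m²/s²
vₚ = 9.40709 × 10^6 m/s ≈ 9407 km/s
vₐ² = 6.637 × 10^20 × (1 × 10^-7 − 6.66667 × 10^-8) = 2.21233 × 10^13 m²/s²
vₐ = 4.70354 × 10^6 m/s ≈ 4704 km/s

Final answer: vₚ = 9407 km/s, vₐ = 4704 km/s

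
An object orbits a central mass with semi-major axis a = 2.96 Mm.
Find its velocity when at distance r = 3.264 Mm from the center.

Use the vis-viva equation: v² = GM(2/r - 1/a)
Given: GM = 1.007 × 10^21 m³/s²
a = 2.96 Mm = 2.96 × 10^6 m
r = 3.264 Mm = 3.264 × 10^6 m
GM = 1.007 × 10^21 m³/s²
2/r − 1/a = 6.12745 × 10^-7 − 3.37838 × 10^-7 = 2.74907 × 10^-7 m⁻¹
v² = GM (2/r − 1/a) = 2.76832 × 10^14 m²/s²
v = 1.66383 × 10^7 m/s ≈ 1.664 × 10^4 km/s

Final answer: 1.664 × 10^4 km/s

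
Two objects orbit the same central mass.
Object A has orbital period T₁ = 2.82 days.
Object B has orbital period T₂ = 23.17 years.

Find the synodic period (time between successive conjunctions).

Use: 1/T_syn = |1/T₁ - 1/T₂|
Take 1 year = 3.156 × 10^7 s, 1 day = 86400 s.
T₁ = 2.82 days = 243648 s
T₂ = 23.17 years = 7.31245 × 10^8 s
1/T₁ = 4.10428 × 10^-6 s⁻¹
1/T₂ = 1.36753 × 10^-9 s⁻¹
|1/T₁ − 1/T₂| = 4.10291 × 10^-6 s⁻¹
T_syn = 1 / |1/T₁ − 1/T₂| = 243729 s ≈ 2.821 days

Final answer: T_syn = 2.821 days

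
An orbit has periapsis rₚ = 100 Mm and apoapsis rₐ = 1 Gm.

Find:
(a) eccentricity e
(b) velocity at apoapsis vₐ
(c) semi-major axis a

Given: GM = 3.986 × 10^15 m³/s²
rₚ = 100 Mm = 1 × 10^8 m
rₐ = 1 Gm = 1 × 10^9 m
GM = 3.986 × 10^15 m³/s²
a = (rₚ + rₐ)/2 = 5.5 × 10^8 m
e = (rₐ − rₚ)/(rₐ + rₚ) = (9 × 10^8) / (1.1 × 10^9) = 0.818182
(a) e = 0.818182 ≈ 0.8182
(b) vₐ² = GM (2/rₐ − 1/a) = 3.986 × 10^15 × (2 × 10^-9 − 1.81818 × 10^-9) = 724727 m²/s²;  vₐ = 851.309 m/s ≈ 851.3 m/s
(c) a = 5.5 × 10^8 m ≈ 550 Mm

Final answer:
(a) eccentricity e = 0.8182
(b) velocity at apoapsis vₐ = 851.3 m/s
(c) semi-major axis a = 550 Mm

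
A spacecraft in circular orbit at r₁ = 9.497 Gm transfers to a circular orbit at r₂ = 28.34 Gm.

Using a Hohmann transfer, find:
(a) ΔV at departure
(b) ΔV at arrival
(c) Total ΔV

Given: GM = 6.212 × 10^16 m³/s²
r₁ = 9.497 Gm = 9.497 × 10^9 m
r₂ = 28.34 Gm = 2.834 × 10^10 m
GM = 6.212 × 10^16 m³/s²
Transfer ellipse: a_t = (r₁ + r₂)/2 = 1.89185 × 10^10 m
Circular speed at r₁: v₁ = √(GM/r₁) = 2557.54 m/s
Transfer speed at r₁ (periapsis): v₁ₜ = √(GM(2/r₁ − 1/a_t)) = 3130.25 m/s
(a) ΔV₁ = v₁ₜ − v₁ = 572.71 m/s ≈ 572.7 m/s
Circular speed at r₂: v₂ = √(GM/r₂) = 1480.53 m/s
Transfer speed at r₂ (apoapsis): v₂ₜ = √(GM(2/r₂ − 1/a_t)) = 1048.98 m/s
(b) ΔV₂ = v₂ − v₂ₜ = 431.549 m/s ≈ 431.5 m/s
(c) ΔV_total = ΔV₁ + ΔV₂ = 1004.26 m/s ≈ 1.004 km/s

Final answer:
(a) ΔV₁ = 572.7 m/s
(b) ΔV₂ = 431.5 m/s
(c) ΔV_total = 1.004 km/s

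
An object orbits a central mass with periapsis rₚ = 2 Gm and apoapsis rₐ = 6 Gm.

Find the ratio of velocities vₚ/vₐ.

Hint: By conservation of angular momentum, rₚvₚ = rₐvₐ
rₚ = 2 Gm = 2 × 10^9 m
rₐ = 6 Gm = 6 × 10^9 m
rₚvₚ = rₐvₐ  ⇒  vₚ/vₐ = rₐ/rₚ
vₚ/vₐ = (6 × 10^9) / (2 × 10^9) = 3

Final answer: vₚ/vₐ = 3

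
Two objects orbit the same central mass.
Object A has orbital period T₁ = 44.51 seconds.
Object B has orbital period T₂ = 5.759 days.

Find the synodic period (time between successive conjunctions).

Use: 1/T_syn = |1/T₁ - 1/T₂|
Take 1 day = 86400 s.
T₁ = 44.51 seconds
T₂ = 5.759 days = 497578 s
1/T₁ = 0.0224669 s⁻¹
1/T₂ = 2.00974 × 10^-6 s⁻¹
|1/T₁ − 1/T₂| = 0.0224649 s⁻¹
T_syn = 1 / |1/T₁ − 1/T₂| = 44.514 s ≈ 44.51 seconds

Final answer: T_syn = 44.51 seconds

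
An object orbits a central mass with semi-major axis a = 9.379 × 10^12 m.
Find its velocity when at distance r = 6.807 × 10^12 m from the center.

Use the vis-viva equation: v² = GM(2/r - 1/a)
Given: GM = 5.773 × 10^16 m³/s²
a = 9.379 × 10^12 m
r = 6.807 × 10^12 m
GM = 5.773 × 10^16 m³/s²
2/r − 1/a = 2.93815 × 10^-13 − 1.06621 × 10^-13 = 1.87194 × 10^-13 m⁻¹
v² = GM (2/r − 1/a) = 10806.7 m²/s²
v = 103.955 m/s ≈ 104 m/s

Final answer: 104 m/s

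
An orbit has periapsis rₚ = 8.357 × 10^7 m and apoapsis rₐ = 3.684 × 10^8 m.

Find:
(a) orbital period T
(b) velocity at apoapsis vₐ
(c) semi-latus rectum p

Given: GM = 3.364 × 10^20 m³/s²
rₚ = 8.357 × 10^7 m
rₐ = 3.684 × 10^8 m
GM = 3.364 × 10^20 m³/s²
a = (rₚ + rₐ)/2 = 2.25985 × 10^8 m
e = (rₐ − rₚ)/(rₐ + rₚ) = (2.8483 × 10^8) / (4.5197 × 10^8) = 0.630197
(a) a³ = 1.15409 × 10^25 m³;  T = 2π √(a³/GM) = 2π × 185.222 s = 1163.78 s ≈ 19.4 minutes
(b) vₐ² = GM (2/rₐ − 1/a) = 3.364 × 10^20 × (5.42888 × 10^-9 − 4.42507 × 10^-9) = 3.37681 × 10^11 m²/s²;  vₐ = 581104 m/s ≈ 581.1 km/s
(c) 1 − e² = 0.602852;  p = a(1 − e²) = 2.25985 × 10^8 × 0.602852 = 1.36236 × 10^8 m ≈ 1.362 × 10^8 m

Final answer:
(a) orbital period T = 19.4 minutes
(b) velocity at apoapsis vₐ = 581.1 km/s
(c) semi-latus rectum p = 1.362 × 10^8 m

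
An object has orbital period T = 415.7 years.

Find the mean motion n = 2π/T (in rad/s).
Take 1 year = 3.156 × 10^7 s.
T = 415.7 years = 1.31195 × 10^10 s
n = 2π / (1.31195 × 10^10 s) = 4.7892 × 10^-10 rad/s ≈ 4.789 × 10^-10 rad/s

Final answer: n = 4.789 × 10^-10 rad/s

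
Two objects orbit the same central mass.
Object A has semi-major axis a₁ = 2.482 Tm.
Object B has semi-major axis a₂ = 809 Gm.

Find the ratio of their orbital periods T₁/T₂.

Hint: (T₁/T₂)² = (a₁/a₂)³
a₁ = 2.482 Tm = 2.482 × 10^12 m
a₂ = 809 Gm = 8.09 × 10^11 m
a₁/a₂ = 3.06799
T₁/T₂ = (a₁/a₂)^(3/2) = (3.06799)^1.5 = 5.37378

Final answer: T₁/T₂ = 5.374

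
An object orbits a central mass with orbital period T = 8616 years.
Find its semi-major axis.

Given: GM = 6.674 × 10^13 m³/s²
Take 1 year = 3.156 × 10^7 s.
T = 8616 years = 2.71921 × 10^11 s
GM = 6.674 × 10^13 m³/s²
Kepler's third law: a³ = GM T² / (4π²)
T² = 7.3941 × 10^22 s²
a³ = (6.674 × 10^13) × (7.3941 × 10^22) / (4π²) = 1.25001 × 10^35 m³
a = (a³)^(1/3) = 5.00001 × 10^11 m ≈ 500 Gm

Final answer: 500 Gm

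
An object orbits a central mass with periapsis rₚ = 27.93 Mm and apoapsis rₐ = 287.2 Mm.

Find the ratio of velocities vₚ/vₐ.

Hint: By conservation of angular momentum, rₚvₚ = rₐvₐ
rₚ = 27.93 Mm = 2.793 × 10^7 m
rₐ = 287.2 Mm = 2.872 × 10^8 m
rₚvₚ = rₐvₐ  ⇒  vₚ/vₐ = rₐ/rₚ
vₚ/vₐ = (2.872 × 10^8) / (2.793 × 10^7) = 10.2828

Final answer: vₚ/vₐ = 10.28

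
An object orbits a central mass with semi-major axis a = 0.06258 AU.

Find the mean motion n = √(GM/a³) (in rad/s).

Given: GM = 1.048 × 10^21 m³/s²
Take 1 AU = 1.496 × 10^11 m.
a = 0.06258 AU = 9.36197 × 10^9 m
GM = 1.048 × 10^21 m³/s²
a³ = 8.20543 × 10^29 m³
GM/a³ = (1.048 × 10^21) / (8.20543 × 10^29) = 1.2772 × 10^-9 s⁻²
n = √(GM/a³) = 3.5738 × 10^-5 rad/s ≈ 3.574 × 10^-5 rad/s

Final answer: n = 3.574 × 10^-5 rad/s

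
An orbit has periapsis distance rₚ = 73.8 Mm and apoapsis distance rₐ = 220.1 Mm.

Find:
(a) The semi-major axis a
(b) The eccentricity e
rₚ = 73.8 Mm = 7.38 × 10^7 m
rₐ = 220.1 Mm = 2.201 × 10^8 m
(a) a = (rₚ + rₐ)/2 = 1.4695 × 10^8 m ≈ 146.9 Mm
(b) e = (rₐ − rₚ)/(rₐ + rₚ) = (1.463 × 10^8) / (2.939 × 10^8) = 0.497788

Final answer:
(a) a = 146.9 Mm
(b) e = 0.4978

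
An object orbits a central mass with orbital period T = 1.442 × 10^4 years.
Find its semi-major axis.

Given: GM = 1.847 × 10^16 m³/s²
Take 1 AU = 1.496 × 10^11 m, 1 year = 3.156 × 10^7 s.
T = 1.442 × 10^4 years = 4.55095 × 10^11 s
GM = 1.847 × 10^16 m³/s²
Kepler's third law: a³ = GM T² / (4π²)
T² = 2.07112 × 10^23 s²
a³ = (1.847 × 10^16) × (2.07112 × 10^23) / (4π²) = 9.68973 × 10^37 m³
a = (a³)^(1/3) = 4.59308 × 10^12 m ≈ 30.7 AU

Final answer: 30.7 AU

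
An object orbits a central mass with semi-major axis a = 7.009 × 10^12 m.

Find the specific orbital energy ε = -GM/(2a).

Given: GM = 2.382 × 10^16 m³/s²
a = 7.009 × 10^12 m
GM = 2.382 × 10^16 m³/s²
2a = 1.4018 × 10^13 m
ε = −GM/(2a) = -1699.24 J/kg ≈ -1.699 kJ/kg

Final answer: -1.699 kJ/kg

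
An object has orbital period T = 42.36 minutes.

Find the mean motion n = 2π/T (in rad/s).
T = 42.36 minutes = 2541.6 s
n = 2π / 2541.6 s = 0.00247214 rad/s ≈ 0.002472 rad/s

Final answer: n = 0.002472 rad/s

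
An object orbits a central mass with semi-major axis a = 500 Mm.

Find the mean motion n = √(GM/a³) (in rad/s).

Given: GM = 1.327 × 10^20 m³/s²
a = 500 Mm = 5 × 10^8 m
GM = 1.327 × 10^20 m³/s²
a³ = 1.25 × 10^26 m³
GM/a³ = (1.327 × 10^20) / (1.25 × 10^26) = 1.0616 × 10^-6 s⁻²
n = √(GM/a³) = 0.00103034 rad/s ≈ 0.00103 rad/s

Final answer: n = 0.00103 rad/s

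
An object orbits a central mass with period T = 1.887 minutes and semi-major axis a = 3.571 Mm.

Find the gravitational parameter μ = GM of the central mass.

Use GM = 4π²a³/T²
T = 1.887 minutes = 113.22 s
a = 3.571 Mm = 3.571 × 10^6 m
a³ = 4.55375 × 10^19 m³
T² = 12818.8 s²
GM = 4π² × (4.55375 × 10^19) / 12818.8 = 1.40244 × 10^17 m³/s²
GM ≈ 1.402 × 10^17 m³/s²

Final answer: GM = 1.402 × 10^17 m³/s²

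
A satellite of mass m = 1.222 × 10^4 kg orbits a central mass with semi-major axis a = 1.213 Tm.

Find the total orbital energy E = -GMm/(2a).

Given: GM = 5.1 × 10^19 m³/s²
a = 1.213 Tm = 1.213 × 10^12 m
GM = 5.1 × 10^19 m³/s²
2a = 2.426 × 10^12 m
GMm = 5.1 × 10^19 × 12220 = 6.2322 × 10^23 m³·kg/s²
E = −GMm/(2a) = -2.56892 × 10^11 J ≈ -256.9 GJ

Final answer: -256.9 GJ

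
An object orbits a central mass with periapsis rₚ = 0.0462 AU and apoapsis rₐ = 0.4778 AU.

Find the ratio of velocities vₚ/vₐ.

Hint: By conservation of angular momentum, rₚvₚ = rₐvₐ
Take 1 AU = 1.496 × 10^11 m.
rₚ = 0.0462 AU = 6.91152 × 10^9 m
rₐ = 0.4778 AU = 7.14789 × 10^10 m
rₚvₚ = rₐvₐ  ⇒  vₚ/vₐ = rₐ/rₚ
vₚ/vₐ = (7.14789 × 10^10) / (6.91152 × 10^9) = 10.342

Final answer: vₚ/vₐ = 10.34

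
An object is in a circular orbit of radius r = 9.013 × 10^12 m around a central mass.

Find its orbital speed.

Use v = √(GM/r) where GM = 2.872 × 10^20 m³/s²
r = 9.013 × 10^12 m
GM = 2.872 × 10^20 m³/s²
GM/r = (2.872 × 10^20) / (9.013 × 10^12) = 3.18651 × 10^7 m²/s²
v = √(GM/r) = 5644.92 m/s ≈ 5.645 km/s

Final answer: 5.645 km/s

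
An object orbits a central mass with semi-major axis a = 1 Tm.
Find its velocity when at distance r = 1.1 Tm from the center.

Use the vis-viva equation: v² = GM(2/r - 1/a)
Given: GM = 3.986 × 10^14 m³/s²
a = 1 Tm = 1 × 10^12 m
r = 1.1 Tm = 1.1 × 10^12 m
GM = 3.986 × 10^14 m³/s²
2/r − 1/a = 1.81818 × 10^-12 − 1 × 10^-12 = 8.18182 × 10^-13 m⁻¹
v² = GM (2/r − 1/a) = 326.127 m²/s²
v = 18.059 m/s ≈ 18.06 m/s

Final answer: 18.06 m/s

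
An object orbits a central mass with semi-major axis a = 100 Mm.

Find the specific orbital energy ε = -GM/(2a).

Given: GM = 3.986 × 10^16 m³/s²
a = 100 Mm = 1 × 10^8 m
GM = 3.986 × 10^16 m³/s²
2a = 2 × 10^8 m
ε = −GM/(2a) = -1.993 × 10^8 J/kg ≈ -199.3 MJ/kg

Final answer: -199.3 MJ/kg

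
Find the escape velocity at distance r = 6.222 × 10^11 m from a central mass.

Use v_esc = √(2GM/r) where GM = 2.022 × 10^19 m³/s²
r = 6.222 × 10^11 m
GM = 2.022 × 10^19 m³/s²
2GM/r = 2 × (2.022 × 10^19) / (6.222 × 10^11) = 6.49952 × 10^7 m²/s²
v_esc = √(2GM/r) = 8061.96 m/s ≈ 8.062 km/s

Final answer: 8.062 km/s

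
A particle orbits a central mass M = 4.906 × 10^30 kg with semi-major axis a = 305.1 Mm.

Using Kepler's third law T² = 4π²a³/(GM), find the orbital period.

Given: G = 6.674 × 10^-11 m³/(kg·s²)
M = 4.906 × 10^30 kg
GM = G × M = 6.674 × 10^-11 × 4.906 × 10^30 = 3.27426 × 10^20 m³/s²
a = 305.1 Mm = 3.051 × 10^8 m
a³ = 2.84005 × 10^25 m³
T = 2π √(a³/GM) = 2π √((2.84005 × 10^25) / (3.27426 × 10^20)) = 2π × 294.514 s
T = 1850.49 s ≈ 30.84 minutes

Final answer: 30.84 minutes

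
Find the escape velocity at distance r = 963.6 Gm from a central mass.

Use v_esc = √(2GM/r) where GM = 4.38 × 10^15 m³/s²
r = 963.6 Gm = 9.636 × 10^11 m
GM = 4.38 × 10^15 m³/s²
2GM/r = 2 × (4.38 × 10^15) / (9.636 × 10^11) = 9090.91 m²/s²
v_esc = √(2GM/r) = 95.3463 m/s ≈ 95.35 m/s

Final answer: 95.35 m/s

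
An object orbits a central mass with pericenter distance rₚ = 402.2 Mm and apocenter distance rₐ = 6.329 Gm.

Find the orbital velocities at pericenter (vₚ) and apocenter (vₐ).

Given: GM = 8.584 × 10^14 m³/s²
rₚ = 402.2 Mm = 4.022 × 10^8 m
rₐ = 6.329 Gm = 6.329 × 10^9 m
GM = 8.584 × 10^14 m³/s²
a = (rₚ + rₐ)/2 = 3.3656 × 10^9 m
Vis-viva: v² = GM (2/r − 1/a)
vₚ² = 8.584 × 10^14 × (4.97265 × 10^-9 − 2.97124 × 10^-10) = 4.01347 × 10^6 m²/s²
vₚ = 2003.37 m/s ≈ 2.003 km/s
vₐ² = 8.584 × 10^14 × (3.16006 × 10^-10 − 2.97124 × 10^-10) = 16208.2 m²/s²
vₐ = 127.311 m/s ≈ 127.3 m/s

Final answer: vₚ = 2.003 km/s, vₐ = 127.3 m/s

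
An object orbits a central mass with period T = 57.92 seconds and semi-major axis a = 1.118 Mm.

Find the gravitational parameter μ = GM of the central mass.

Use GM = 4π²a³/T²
T = 57.92 seconds
a = 1.118 Mm = 1.118 × 10^6 m
a³ = 1.39742 × 10^18 m³
T² = 3354.73 s²
GM = 4π² × (1.39742 × 10^18) / 3354.73 = 1.64448 × 10^16 m³/s²
GM ≈ 1.644 × 10^16 m³/s²

Final answer: GM = 1.644 × 10^16 m³/s²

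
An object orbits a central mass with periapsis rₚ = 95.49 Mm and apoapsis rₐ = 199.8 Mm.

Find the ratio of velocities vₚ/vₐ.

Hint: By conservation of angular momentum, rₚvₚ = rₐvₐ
rₚ = 95.49 Mm = 9.549 × 10^7 m
rₐ = 199.8 Mm = 1.998 × 10^8 m
rₚvₚ = rₐvₐ  ⇒  vₚ/vₐ = rₐ/rₚ
vₚ/vₐ = (1.998 × 10^8) / (9.549 × 10^7) = 2.09237

Final answer: vₚ/vₐ = 2.092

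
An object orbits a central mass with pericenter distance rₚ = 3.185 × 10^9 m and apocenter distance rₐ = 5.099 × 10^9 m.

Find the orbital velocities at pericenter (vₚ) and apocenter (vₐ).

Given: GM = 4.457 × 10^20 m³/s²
rₚ = 3.185 × 10^9 m
rₐ = 5.099 × 10^9 m
GM = 4.457 × 10^20 m³/s²
a = (rₚ + rₐ)/2 = 4.142 × 10^9 m
Vis-viva: v² = GM (2/r − 1/a)
vₚ² = 4.457 × 10^20 × (6.27943 × 10^-10 − 2.41429 × 10^-10) = 1.72269 × 10^11 m²/s²
vₚ = 415053 m/s ≈ 415.1 km/s
vₐ² = 4.457 × 10^20 × (3.92234 × 10^-10 − 2.41429 × 10^-10) = 6.72136 × 10^10 m²/s²
vₐ = 259256 m/s ≈ 259.3 km/s

Final answer: vₚ = 415.1 km/s, vₐ = 259.3 km/s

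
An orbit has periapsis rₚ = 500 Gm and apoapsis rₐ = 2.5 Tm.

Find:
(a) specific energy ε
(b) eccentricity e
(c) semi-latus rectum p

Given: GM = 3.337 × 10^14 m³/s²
rₚ = 500 Gm = 5 × 10^11 m
rₐ = 2.5 Tm = 2.5 × 10^12 m
GM = 3.337 × 10^14 m³/s²
a = (rₚ + rₐ)/2 = 1.5 × 10^12 m
e = (rₐ − rₚ)/(rₐ + rₚ) = (2 × 10^12) / (3 × 10^12) = 0.666667
(a) 2a = 3 × 10^12 m;  ε = −GM/(2a) = -111.233 J/kg ≈ -111.2 J/kg
(b) e = 0.666667 ≈ 0.6667
(c) 1 − e² = 0.555556;  p = a(1 − e²) = 1.5 × 10^12 × 0.555556 = 8.33333 × 10^11 m ≈ 833.3 Gm

Final answer:
(a) specific energy ε = -111.2 J/kg
(b) eccentricity e = 0.6667
(c) semi-latus rectum p = 833.3 Gm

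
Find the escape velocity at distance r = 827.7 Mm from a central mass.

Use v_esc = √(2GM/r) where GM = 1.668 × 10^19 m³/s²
r = 827.7 Mm = 8.277 × 10^8 m
GM = 1.668 × 10^19 m³/s²
2GM/r = 2 × (1.668 × 10^19) / (8.277 × 10^8) = 4.03045 × 10^10 m²/s²
v_esc = √(2GM/r) = 200760 m/s ≈ 200.8 km/s

Final answer: 200.8 km/s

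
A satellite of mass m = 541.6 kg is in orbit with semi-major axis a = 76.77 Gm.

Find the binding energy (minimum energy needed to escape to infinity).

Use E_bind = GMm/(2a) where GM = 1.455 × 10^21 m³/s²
a = 76.77 Gm = 7.677 × 10^10 m
GM = 1.455 × 10^21 m³/s²
m = 541.6 kg
GMm = 1.455 × 10^21 × 541.6 = 7.88028 × 10^23 m³·kg/s²
2a = 1.5354 × 10^11 m
E_bind = GMm/(2a) = 5.1324 × 10^12 J ≈ 5.132 TJ

Final answer: 5.132 TJ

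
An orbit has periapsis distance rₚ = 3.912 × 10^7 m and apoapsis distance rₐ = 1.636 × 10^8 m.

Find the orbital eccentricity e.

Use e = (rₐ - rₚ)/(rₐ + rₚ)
rₚ = 3.912 × 10^7 m
rₐ = 1.636 × 10^8 m
rₐ − rₚ = 1.2448 × 10^8 m
rₐ + rₚ = 2.0272 × 10^8 m
e = (rₐ − rₚ)/(rₐ + rₚ) = 0.614049

Final answer: e = 0.614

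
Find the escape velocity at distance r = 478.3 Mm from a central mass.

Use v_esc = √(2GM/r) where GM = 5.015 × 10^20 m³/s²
r = 478.3 Mm = 4.783 × 10^8 m
GM = 5.015 × 10^20 m³/s²
2GM/r = 2 × (5.015 × 10^20) / (4.783 × 10^8) = 2.09701 × 10^12 m²/s²
v_esc = √(2GM/r) = 1.44811 × 10^6 m/s ≈ 1448 km/s

Final answer: 1448 km/s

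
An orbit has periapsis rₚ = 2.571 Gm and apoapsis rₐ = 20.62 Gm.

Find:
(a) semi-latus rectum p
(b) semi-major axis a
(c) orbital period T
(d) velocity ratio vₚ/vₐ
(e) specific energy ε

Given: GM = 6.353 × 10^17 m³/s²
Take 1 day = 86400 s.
rₚ = 2.571 Gm = 2.571 × 10^9 m
rₐ = 20.62 Gm = 2.062 × 10^10 m
GM = 6.353 × 10^17 m³/s²
a = (rₚ + rₐ)/2 = 1.15955 × 10^10 m
e = (rₐ − rₚ)/(rₐ + rₚ) = (1.8049 × 10^10) / (2.3191 × 10^10) = 0.778276
(a) 1 − e² = 0.394286;  p = a(1 − e²) = 1.15955 × 10^10 × 0.394286 = 4.57195 × 10^9 m ≈ 4.572 Gm
(b) a = 1.15955 × 10^10 m ≈ 11.6 Gm
(c) a³ = 1.55908 × 10^30 m³;  T = 2π √(a³/GM) = 2π × 1.56655 × 10^6 s = 9.84294 × 10^6 s ≈ 113.9 days
(d) vₚ/vₐ = rₐ/rₚ (angular momentum) = (2.062 × 10^10) / (2.571 × 10^9) = 8.02023 ≈ 8.02
(e) 2a = 2.3191 × 10^10 m;  ε = −GM/(2a) = -2.73942 × 10^7 J/kg ≈ -27.39 MJ/kg

Final answer:
(a) semi-latus rectum p = 4.572 Gm
(b) semi-major axis a = 11.6 Gm
(c) orbital period T = 113.9 days
(d) velocity ratio vₚ/vₐ = 8.02
(e) specific energy ε = -27.39 MJ/kg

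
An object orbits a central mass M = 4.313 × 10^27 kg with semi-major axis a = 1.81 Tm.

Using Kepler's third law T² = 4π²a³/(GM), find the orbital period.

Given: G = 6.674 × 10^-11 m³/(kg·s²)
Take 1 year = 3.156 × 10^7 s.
M = 4.313 × 10^27 kg
GM = G × M = 6.674 × 10^-11 × 4.313 × 10^27 = 2.8785 × 10^17 m³/s²
a = 1.81 Tm = 1.81 × 10^12 m
a³ = 5.92974 × 10^36 m³
T = 2π √(a³/GM) = 2π √((5.92974 × 10^36) / (2.8785 × 10^17)) = 2π × 4.53874 × 10^9 s
T = 2.85177 × 10^10 s ≈ 903.6 years

Final answer: 903.6 years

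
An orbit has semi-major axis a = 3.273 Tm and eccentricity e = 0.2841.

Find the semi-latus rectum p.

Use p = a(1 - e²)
a = 3.273 Tm = 3.273 × 10^12 m
e = 0.2841,  e² = 0.0807128,  1 − e² = 0.919287
p = a(1 − e²) = 3.273 × 10^12 m × 0.919287 = 3.00883 × 10^12 m ≈ 3.009 Tm

Final answer: p = 3.009 Tm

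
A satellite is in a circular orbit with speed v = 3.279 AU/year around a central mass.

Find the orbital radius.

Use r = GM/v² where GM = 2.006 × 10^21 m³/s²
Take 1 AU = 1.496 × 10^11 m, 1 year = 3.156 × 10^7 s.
v = 3.279 AU/year = 15543 m/s
GM = 2.006 × 10^21 m³/s²
v² = 2.41586 × 10^8 m²/s²
r = GM/v² = (2.006 × 10^21) / (2.41586 × 10^8) = 8.30346 × 10^12 m ≈ 55.5 AU

Final answer: 55.5 AU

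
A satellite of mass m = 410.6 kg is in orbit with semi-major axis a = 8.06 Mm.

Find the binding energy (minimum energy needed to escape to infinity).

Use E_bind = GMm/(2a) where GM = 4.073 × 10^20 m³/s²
a = 8.06 Mm = 8.06 × 10^6 m
GM = 4.073 × 10^20 m³/s²
m = 410.6 kg
GMm = 4.073 × 10^20 × 410.6 = 1.67237 × 10^23 m³·kg/s²
2a = 1.612 × 10^7 m
E_bind = GMm/(2a) = 1.03745 × 10^16 J ≈ 10.37 PJ

Final answer: 10.37 PJ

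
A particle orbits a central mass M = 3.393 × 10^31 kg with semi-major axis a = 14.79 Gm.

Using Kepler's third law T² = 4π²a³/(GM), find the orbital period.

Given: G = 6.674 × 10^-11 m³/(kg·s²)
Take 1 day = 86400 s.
M = 3.393 × 10^31 kg
GM = G × M = 6.674 × 10^-11 × 3.393 × 10^31 = 2.26449 × 10^21 m³/s²
a = 14.79 Gm = 1.479 × 10^10 m
a³ = 3.23523 × 10^30 m³
T = 2π √(a³/GM) = 2π √((3.23523 × 10^30) / (2.26449 × 10^21)) = 2π × 37797.9 s
T = 237491 s ≈ 2.749 days

Final answer: 2.749 days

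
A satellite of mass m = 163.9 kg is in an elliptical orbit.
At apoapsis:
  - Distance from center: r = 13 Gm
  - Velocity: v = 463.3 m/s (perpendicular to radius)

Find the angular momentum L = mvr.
r = 13 Gm = 1.3 × 10^10 m
v = 463.3 m/s
vr = 463.3 × 1.3 × 10^10 = 6.0229 × 10^12 m²/s
L = m × vr = 163.9 × 6.0229 × 10^12 = 9.87153 × 10^14 kg·m²/s ≈ 9.872 × 10^14 kg·m²/s

Final answer: L = 9.872 × 10^14 kg·m²/s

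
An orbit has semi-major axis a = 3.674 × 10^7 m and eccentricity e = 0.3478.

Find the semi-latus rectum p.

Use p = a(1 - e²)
a = 3.674 × 10^7 m
e = 0.3478,  e² = 0.120965,  1 − e² = 0.879035
p = a(1 − e²) = 3.674 × 10^7 m × 0.879035 = 3.22958 × 10^7 m ≈ 3.23 × 10^7 m

Final answer: p = 3.23 × 10^7 m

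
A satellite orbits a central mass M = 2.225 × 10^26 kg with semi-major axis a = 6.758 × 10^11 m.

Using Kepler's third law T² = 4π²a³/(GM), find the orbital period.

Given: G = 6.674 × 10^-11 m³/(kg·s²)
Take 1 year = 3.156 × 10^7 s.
M = 2.225 × 10^26 kg
GM = G × M = 6.674 × 10^-11 × 2.225 × 10^26 = 1.48496 × 10^16 m³/s²
a = 6.758 × 10^11 m
a³ = 3.08642 × 10^35 m³
T = 2π √(a³/GM) = 2π √((3.08642 × 10^35) / (1.48496 × 10^16)) = 2π × 4.559 × 10^9 s
T = 2.8645 × 10^10 s ≈ 907.6 years

Final answer: 907.6 years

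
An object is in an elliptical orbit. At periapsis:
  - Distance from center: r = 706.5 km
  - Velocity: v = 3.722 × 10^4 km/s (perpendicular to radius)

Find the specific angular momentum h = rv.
r = 706.5 km = 706500 m
v = 3.722 × 10^4 km/s = 3.722 × 10^7 m/s
h = rv = 706500 × 3.722 × 10^7 = 2.62959 × 10^13 m²/s ≈ 2.63 × 10^13 m²/s

Final answer: h = 2.63 × 10^13 m²/s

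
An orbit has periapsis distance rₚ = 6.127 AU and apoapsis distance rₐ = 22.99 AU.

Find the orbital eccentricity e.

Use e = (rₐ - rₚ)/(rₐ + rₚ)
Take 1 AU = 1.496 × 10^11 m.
rₚ = 6.127 AU = 9.16599 × 10^11 m
rₐ = 22.99 AU = 3.4393 × 10^12 m
rₐ − rₚ = 2.5227 × 10^12 m
rₐ + rₚ = 4.3559 × 10^12 m
e = (rₐ − rₚ)/(rₐ + rₚ) = 0.579146

Final answer: e = 0.5791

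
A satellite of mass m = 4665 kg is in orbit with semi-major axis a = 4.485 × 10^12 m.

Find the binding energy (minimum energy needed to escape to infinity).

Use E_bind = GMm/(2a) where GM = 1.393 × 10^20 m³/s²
a = 4.485 × 10^12 m
GM = 1.393 × 10^20 m³/s²
m = 4665 kg
GMm = 1.393 × 10^20 × 4665 = 6.49834 × 10^23 m³·kg/s²
2a = 8.97 × 10^12 m
E_bind = GMm/(2a) = 7.24453 × 10^10 J ≈ 72.45 GJ

Final answer: 72.45 GJ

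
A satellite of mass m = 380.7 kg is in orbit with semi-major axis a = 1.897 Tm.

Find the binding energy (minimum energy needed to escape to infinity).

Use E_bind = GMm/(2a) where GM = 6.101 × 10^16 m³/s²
a = 1.897 Tm = 1.897 × 10^12 m
GM = 6.101 × 10^16 m³/s²
m = 380.7 kg
GMm = 6.101 × 10^16 × 380.7 = 2.32265 × 10^19 m³·kg/s²
2a = 3.794 × 10^12 m
E_bind = GMm/(2a) = 6.1219 × 10^6 J ≈ 6.122 MJ

Final answer: 6.122 MJ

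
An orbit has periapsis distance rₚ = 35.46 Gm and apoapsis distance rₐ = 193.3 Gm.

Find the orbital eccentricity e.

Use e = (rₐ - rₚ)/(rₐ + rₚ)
rₚ = 35.46 Gm = 3.546 × 10^10 m
rₐ = 193.3 Gm = 1.933 × 10^11 m
rₐ − rₚ = 1.5784 × 10^11 m
rₐ + rₚ = 2.2876 × 10^11 m
e = (rₐ − rₚ)/(rₐ + rₚ) = 0.689981

Final answer: e = 0.69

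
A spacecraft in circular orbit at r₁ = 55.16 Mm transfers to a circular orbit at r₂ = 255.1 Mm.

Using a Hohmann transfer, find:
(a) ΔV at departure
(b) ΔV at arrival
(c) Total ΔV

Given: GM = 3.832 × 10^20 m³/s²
r₁ = 55.16 Mm = 5.516 × 10^7 m
r₂ = 255.1 Mm = 2.551 × 10^8 m
GM = 3.832 × 10^20 m³/s²
Transfer ellipse: a_t = (r₁ + r₂)/2 = 1.5513 × 10^8 m
Circular speed at r₁: v₁ = √(GM/r₁) = 2.63573 × 10^6 m/s
Transfer speed at r₁ (periapsis): v₁ₜ = √(GM(2/r₁ − 1/a_t)) = 3.37993 × 10^6 m/s
(a) ΔV₁ = v₁ₜ − v₁ = 744204 m/s ≈ 744.2 km/s
Circular speed at r₂: v₂ = √(GM/r₂) = 1.22562 × 10^6 m/s
Transfer speed at r₂ (apoapsis): v₂ₜ = √(GM(2/r₂ − 1/a_t)) = 730839 m/s
(b) ΔV₂ = v₂ − v₂ₜ = 494786 m/s ≈ 494.8 km/s
(c) ΔV_total = ΔV₁ + ΔV₂ = 1.23899 × 10^6 m/s ≈ 1239 km/s

Final answer:
(a) ΔV₁ = 744.2 km/s
(b) ΔV₂ = 494.8 km/s
(c) ΔV_total = 1239 km/s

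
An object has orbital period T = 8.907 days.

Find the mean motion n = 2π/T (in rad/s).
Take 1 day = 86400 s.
T = 8.907 days = 769565 s
n = 2π / 769565 s = 8.1646 × 10^-6 rad/s ≈ 8.165 × 10^-6 rad/s

Final answer: n = 8.165 × 10^-6 rad/s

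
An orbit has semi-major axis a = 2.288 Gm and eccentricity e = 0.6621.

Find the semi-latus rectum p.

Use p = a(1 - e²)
a = 2.288 Gm = 2.288 × 10^9 m
e = 0.6621,  e² = 0.438376,  1 − e² = 0.561624
p = a(1 − e²) = 2.288 × 10^9 m × 0.561624 = 1.28499 × 10^9 m ≈ 1.285 Gm

Final answer: p = 1.285 Gm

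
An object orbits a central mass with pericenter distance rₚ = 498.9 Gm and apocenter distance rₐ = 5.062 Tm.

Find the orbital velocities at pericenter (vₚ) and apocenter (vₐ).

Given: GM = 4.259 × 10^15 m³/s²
rₚ = 498.9 Gm = 4.989 × 10^11 m
rₐ = 5.062 Tm = 5.062 × 10^12 m
GM = 4.259 × 10^15 m³/s²
a = (rₚ + rₐ)/2 = 2.78045 × 10^12 m
Vis-viva: v² = GM (2/r − 1/a)
vₚ² = 4.259 × 10^15 × (4.00882 × 10^-12 − 3.59654 × 10^-13) = 15541.8 m²/s²
vₚ = 124.667 m/s ≈ 124.7 m/s
vₐ² = 4.259 × 10^15 × (3.95101 × 10^-13 − 3.59654 × 10^-13) = 150.968 m²/s²
vₐ = 12.2869 m/s ≈ 12.29 m/s

Final answer: vₚ = 124.7 m/s, vₐ = 12.29 m/s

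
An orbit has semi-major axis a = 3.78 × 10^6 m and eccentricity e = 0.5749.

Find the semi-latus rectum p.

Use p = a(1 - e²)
a = 3.78 × 10^6 m
e = 0.5749,  e² = 0.33051,  1 − e² = 0.66949
p = a(1 − e²) = 3.78 × 10^6 m × 0.66949 = 2.53067 × 10^6 m ≈ 2.531 × 10^6 m

Final answer: p = 2.531 × 10^6 m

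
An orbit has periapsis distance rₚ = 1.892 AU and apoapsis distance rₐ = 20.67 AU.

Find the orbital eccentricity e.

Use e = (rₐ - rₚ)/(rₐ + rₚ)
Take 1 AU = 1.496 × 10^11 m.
rₚ = 1.892 AU = 2.83043 × 10^11 m
rₐ = 20.67 AU = 3.09223 × 10^12 m
rₐ − rₚ = 2.80919 × 10^12 m
rₐ + rₚ = 3.37528 × 10^12 m
e = (rₐ − rₚ)/(rₐ + rₚ) = 0.832284

Final answer: e = 0.8323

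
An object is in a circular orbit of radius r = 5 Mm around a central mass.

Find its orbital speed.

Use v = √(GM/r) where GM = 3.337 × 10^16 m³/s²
r = 5 Mm = 5 × 10^6 m
GM = 3.337 × 10^16 m³/s²
GM/r = (3.337 × 10^16) / (5 × 10^6) = 6.674 × 10^9 m²/s²
v = √(GM/r) = 81694.6 m/s ≈ 81.69 km/s

Final answer: 81.69 km/s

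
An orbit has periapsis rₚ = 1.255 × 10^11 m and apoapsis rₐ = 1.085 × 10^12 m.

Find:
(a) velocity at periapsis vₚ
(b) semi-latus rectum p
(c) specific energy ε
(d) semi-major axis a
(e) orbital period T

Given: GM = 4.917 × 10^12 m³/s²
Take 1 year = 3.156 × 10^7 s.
rₚ = 1.255 × 10^11 m
rₐ = 1.085 × 10^12 m
GM = 4.917 × 10^12 m³/s²
a = (rₚ + rₐ)/2 = 6.0525 × 10^11 m
e = (rₐ − rₚ)/(rₐ + rₚ) = (9.595 × 10^11) / (1.2105 × 10^12) = 0.792648
(a) vₚ² = GM (2/rₚ − 1/a) = 4.917 × 10^12 × (1.59363 × 10^-11 − 1.65221 × 10^-12) = 70.2346 m²/s²;  vₚ = 8.38061 m/s ≈ 8.381 m/s
(b) 1 − e² = 0.37171;  p = a(1 − e²) = 6.0525 × 10^11 × 0.37171 = 2.24977 × 10^11 m ≈ 2.25 × 10^11 m
(c) 2a = 1.2105 × 10^12 m;  ε = −GM/(2a) = -4.06196 J/kg ≈ -4.062 J/kg
(d) a = 6.0525 × 10^11 m ≈ 6.053 × 10^11 m
(e) a³ = 2.2172 × 10^35 m³;  T = 2π √(a³/GM) = 2π × 2.1235 × 10^11 s = 1.33423 × 10^12 s ≈ 4.228 × 10^4 years

Final answer:
(a) velocity at periapsis vₚ = 8.381 m/s
(b) semi-latus rectum p = 2.25 × 10^11 m
(c) specific energy ε = -4.062 J/kg
(d) semi-major axis a = 6.053 × 10^11 m
(e) orbital period T = 4.228 × 10^4 years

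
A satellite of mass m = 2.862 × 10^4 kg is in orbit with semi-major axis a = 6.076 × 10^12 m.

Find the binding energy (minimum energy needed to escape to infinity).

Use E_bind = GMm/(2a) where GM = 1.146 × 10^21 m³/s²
a = 6.076 × 10^12 m
GM = 1.146 × 10^21 m³/s²
m = 2.862 × 10^4 kg
GMm = 1.146 × 10^21 × 28620 = 3.27985 × 10^25 m³·kg/s²
2a = 1.2152 × 10^13 m
E_bind = GMm/(2a) = 2.69902 × 10^12 J ≈ 2.699 TJ

Final answer: 2.699 TJ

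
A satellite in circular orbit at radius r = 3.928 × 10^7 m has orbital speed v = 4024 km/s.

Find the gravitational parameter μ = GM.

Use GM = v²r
r = 3.928 × 10^7 m
v = 4024 km/s = 4.024 × 10^6 m/s
v² = 1.61926 × 10^13 m²/s²
GM = v²r = 1.61926 × 10^13 × 3.928 × 10^7 = 6.36044 × 10^20 m³/s²
GM ≈ 6.36 × 10^20 m³/s²

Final answer: GM = 6.36 × 10^20 m³/s²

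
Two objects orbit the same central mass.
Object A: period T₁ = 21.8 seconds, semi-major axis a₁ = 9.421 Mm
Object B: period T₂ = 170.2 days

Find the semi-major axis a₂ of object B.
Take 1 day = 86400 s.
T₁ = 21.8 seconds
T₂ = 170.2 days = 1.47053 × 10^7 s
a₁ = 9.421 Mm = 9.421 × 10^6 m
Kepler's third law: (T₂/T₁)² = (a₂/a₁)³  ⇒  a₂ = a₁ (T₂/T₁)^(2/3)
T₂/T₁ = 674554
(T₂/T₁)^(2/3) = 7691.5
a₂ = 9.421 × 10^6 m × 7691.5 = 7.24616 × 10^10 m ≈ 72.46 Gm

Final answer: a₂ = 72.46 Gm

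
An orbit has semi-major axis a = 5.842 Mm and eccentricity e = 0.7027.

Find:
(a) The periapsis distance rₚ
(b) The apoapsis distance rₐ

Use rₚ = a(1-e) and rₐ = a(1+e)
a = 5.842 Mm = 5.842 × 10^6 m
e = 0.7027:  1 − e = 0.2973,  1 + e = 1.7027
(a) rₚ = a(1 − e) = 5.842 × 10^6 m × 0.2973 = 1.73683 × 10^6 m ≈ 1.737 Mm
(b) rₐ = a(1 + e) = 5.842 × 10^6 m × 1.7027 = 9.94717 × 10^6 m ≈ 9.947 Mm

Final answer:
(a) rₚ = 1.737 Mm
(b) rₐ = 9.947 Mm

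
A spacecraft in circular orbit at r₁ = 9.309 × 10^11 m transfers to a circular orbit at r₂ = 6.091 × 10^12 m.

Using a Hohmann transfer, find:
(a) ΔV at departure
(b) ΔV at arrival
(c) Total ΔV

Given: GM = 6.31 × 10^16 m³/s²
r₁ = 9.309 × 10^11 m
r₂ = 6.091 × 10^12 m
GM = 6.31 × 10^16 m³/s²
Transfer ellipse: a_t = (r₁ + r₂)/2 = 3.51095 × 10^12 m
Circular speed at r₁: v₁ = √(GM/r₁) = 260.353 m/s
Transfer speed at r₁ (periapsis): v₁ₜ = √(GM(2/r₁ − 1/a_t)) = 342.922 m/s
(a) ΔV₁ = v₁ₜ − v₁ = 82.5685 m/s ≈ 82.57 m/s
Circular speed at r₂: v₂ = √(GM/r₂) = 101.782 m/s
Transfer speed at r₂ (apoapsis): v₂ₜ = √(GM(2/r₂ − 1/a_t)) = 52.4094 m/s
(b) ΔV₂ = v₂ − v₂ₜ = 49.3724 m/s ≈ 49.37 m/s
(c) ΔV_total = ΔV₁ + ΔV₂ = 131.941 m/s ≈ 131.9 m/s

Final answer:
(a) ΔV₁ = 82.57 m/s
(b) ΔV₂ = 49.37 m/s
(c) ΔV_total = 131.9 m/s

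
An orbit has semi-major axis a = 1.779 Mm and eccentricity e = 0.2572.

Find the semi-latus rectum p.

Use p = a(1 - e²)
a = 1.779 Mm = 1.779 × 10^6 m
e = 0.2572,  e² = 0.0661518,  1 − e² = 0.933848
p = a(1 − e²) = 1.779 × 10^6 m × 0.933848 = 1.66132 × 10^6 m ≈ 1.661 Mm

Final answer: p = 1.661 Mm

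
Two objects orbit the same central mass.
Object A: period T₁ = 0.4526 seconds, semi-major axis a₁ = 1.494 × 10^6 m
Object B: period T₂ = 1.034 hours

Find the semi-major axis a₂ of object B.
T₁ = 0.4526 seconds
T₂ = 1.034 hours = 3722.4 s
a₁ = 1.494 × 10^6 m
Kepler's third law: (T₂/T₁)² = (a₂/a₁)³  ⇒  a₂ = a₁ (T₂/T₁)^(2/3)
T₂/T₁ = 8224.48
(T₂/T₁)^(2/3) = 407.448
a₂ = 1.494 × 10^6 m × 407.448 = 6.08728 × 10^8 m ≈ 6.087 × 10^8 m

Final answer: a₂ = 6.087 × 10^8 m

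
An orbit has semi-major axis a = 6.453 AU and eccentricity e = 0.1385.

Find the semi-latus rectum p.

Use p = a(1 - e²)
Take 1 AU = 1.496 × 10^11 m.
a = 6.453 AU = 9.65369 × 10^11 m
e = 0.1385,  e² = 0.0191823,  1 − e² = 0.980818
p = a(1 − e²) = 9.65369 × 10^11 m × 0.980818 = 9.46851 × 10^11 m ≈ 6.329 AU

Final answer: p = 6.329 AU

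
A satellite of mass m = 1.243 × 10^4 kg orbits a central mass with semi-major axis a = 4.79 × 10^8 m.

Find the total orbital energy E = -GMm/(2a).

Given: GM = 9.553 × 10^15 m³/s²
a = 4.79 × 10^8 m
GM = 9.553 × 10^15 m³/s²
2a = 9.58 × 10^8 m
GMm = 9.553 × 10^15 × 12430 = 1.18744 × 10^20 m³·kg/s²
E = −GMm/(2a) = -1.2395 × 10^11 J ≈ -123.9 GJ

Final answer: -123.9 GJ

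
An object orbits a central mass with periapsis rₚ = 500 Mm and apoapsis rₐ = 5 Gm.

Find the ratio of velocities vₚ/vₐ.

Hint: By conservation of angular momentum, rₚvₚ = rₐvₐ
rₚ = 500 Mm = 5 × 10^8 m
rₐ = 5 Gm = 5 × 10^9 m
rₚvₚ = rₐvₐ  ⇒  vₚ/vₐ = rₐ/rₚ
vₚ/vₐ = (5 × 10^9) / (5 × 10^8) = 10

Final answer: vₚ/vₐ = 10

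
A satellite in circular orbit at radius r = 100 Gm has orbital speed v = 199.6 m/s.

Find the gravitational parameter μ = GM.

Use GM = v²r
r = 100 Gm = 1 × 10^11 m
v = 199.6 m/s
v² = 39840.2 m²/s²
GM = v²r = 39840.2 × 1 × 10^11 = 3.98402 × 10^15 m³/s²
GM ≈ 3.984 × 10^15 m³/s²

Final answer: GM = 3.984 × 10^15 m³/s²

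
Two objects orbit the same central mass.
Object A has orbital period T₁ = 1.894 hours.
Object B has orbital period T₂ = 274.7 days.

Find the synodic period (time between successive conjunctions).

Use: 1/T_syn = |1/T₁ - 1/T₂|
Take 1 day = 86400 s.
T₁ = 1.894 hours = 6818.4 s
T₂ = 274.7 days = 2.37341 × 10^7 s
1/T₁ = 0.000146662 s⁻¹
1/T₂ = 4.21335 × 10^-8 s⁻¹
|1/T₁ − 1/T₂| = 0.00014662 s⁻¹
T_syn = 1 / |1/T₁ − 1/T₂| = 6820.36 s ≈ 1.895 hours

Final answer: T_syn = 1.895 hours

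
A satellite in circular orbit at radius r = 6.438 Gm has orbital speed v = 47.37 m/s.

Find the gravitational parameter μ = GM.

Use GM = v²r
r = 6.438 Gm = 6.438 × 10^9 m
v = 47.37 m/s
v² = 2243.92 m²/s²
GM = v²r = 2243.92 × 6.438 × 10^9 = 1.44463 × 10^13 m³/s²
GM ≈ 1.445 × 10^13 m³/s²

Final answer: GM = 1.445 × 10^13 m³/s²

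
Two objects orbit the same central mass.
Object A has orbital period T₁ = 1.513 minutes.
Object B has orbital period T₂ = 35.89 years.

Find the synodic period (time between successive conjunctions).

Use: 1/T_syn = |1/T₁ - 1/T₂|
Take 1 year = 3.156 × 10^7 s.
T₁ = 1.513 minutes = 90.78 s
T₂ = 35.89 years = 1.13269 × 10^9 s
1/T₁ = 0.0110156 s⁻¹
1/T₂ = 8.82855 × 10^-10 s⁻¹
|1/T₁ − 1/T₂| = 0.0110156 s⁻¹
T_syn = 1 / |1/T₁ − 1/T₂| = 90.78 s ≈ 1.513 minutes

Final answer: T_syn = 1.513 minutes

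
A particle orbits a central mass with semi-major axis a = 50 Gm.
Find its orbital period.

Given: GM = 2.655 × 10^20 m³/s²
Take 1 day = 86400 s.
a = 50 Gm = 5 × 10^10 m
GM = 2.655 × 10^20 m³/s²
a³ = 1.25 × 10^32 m³
T = 2π √(a³/GM) = 2π √((1.25 × 10^32) / (2.655 × 10^20)) = 2π × 686156 s
T = 4.31124 × 10^6 s ≈ 49.9 days

Final answer: 49.9 days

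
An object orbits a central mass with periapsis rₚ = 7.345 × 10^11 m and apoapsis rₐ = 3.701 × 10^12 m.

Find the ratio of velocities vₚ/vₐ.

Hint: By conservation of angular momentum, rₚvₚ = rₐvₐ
rₚ = 7.345 × 10^11 m
rₐ = 3.701 × 10^12 m
rₚvₚ = rₐvₐ  ⇒  vₚ/vₐ = rₐ/rₚ
vₚ/vₐ = (3.701 × 10^12) / (7.345 × 10^11) = 5.0388

Final answer: vₚ/vₐ = 5.039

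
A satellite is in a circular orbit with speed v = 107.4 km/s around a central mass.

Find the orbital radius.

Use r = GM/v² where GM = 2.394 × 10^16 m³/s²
v = 107.4 km/s = 107400 m/s
GM = 2.394 × 10^16 m³/s²
v² = 1.15348 × 10^10 m²/s²
r = GM/v² = (2.394 × 10^16) / (1.15348 × 10^10) = 2.07547 × 10^6 m ≈ 2.075 Mm

Final answer: 2.075 Mm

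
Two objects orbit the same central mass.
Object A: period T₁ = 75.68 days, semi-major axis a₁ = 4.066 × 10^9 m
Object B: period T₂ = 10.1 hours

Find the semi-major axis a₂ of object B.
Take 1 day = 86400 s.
T₁ = 75.68 days = 6.53875 × 10^6 s
T₂ = 10.1 hours = 36360 s
a₁ = 4.066 × 10^9 m
Kepler's third law: (T₂/T₁)² = (a₂/a₁)³  ⇒  a₂ = a₁ (T₂/T₁)^(2/3)
T₂/T₁ = 0.00556069
(T₂/T₁)^(2/3) = 0.0313872
a₂ = 4.066 × 10^9 m × 0.0313872 = 1.2762 × 10^8 m ≈ 1.276 × 10^8 m

Final answer: a₂ = 1.276 × 10^8 m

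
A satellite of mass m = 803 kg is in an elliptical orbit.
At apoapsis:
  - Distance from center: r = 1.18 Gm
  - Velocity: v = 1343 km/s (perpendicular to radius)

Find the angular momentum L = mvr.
r = 1.18 Gm = 1.18 × 10^9 m
v = 1343 km/s = 1.343 × 10^6 m/s
vr = 1.343 × 10^6 × 1.18 × 10^9 = 1.58474 × 10^15 m²/s
L = m × vr = 803 × 1.58474 × 10^15 = 1.27255 × 10^18 kg·m²/s ≈ 1.273 × 10^18 kg·m²/s

Final answer: L = 1.273 × 10^18 kg·m²/s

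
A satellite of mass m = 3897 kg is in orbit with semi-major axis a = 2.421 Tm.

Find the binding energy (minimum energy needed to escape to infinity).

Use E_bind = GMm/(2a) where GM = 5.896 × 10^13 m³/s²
a = 2.421 Tm = 2.421 × 10^12 m
GM = 5.896 × 10^13 m³/s²
m = 3897 kg
GMm = 5.896 × 10^13 × 3897 = 2.29767 × 10^17 m³·kg/s²
2a = 4.842 × 10^12 m
E_bind = GMm/(2a) = 47452.9 J ≈ 47.45 kJ

Final answer: 47.45 kJ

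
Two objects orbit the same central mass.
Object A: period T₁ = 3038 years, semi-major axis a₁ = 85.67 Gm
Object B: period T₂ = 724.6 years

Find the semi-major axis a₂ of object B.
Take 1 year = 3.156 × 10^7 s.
T₁ = 3038 years = 9.58793 × 10^10 s
T₂ = 724.6 years = 2.28684 × 10^10 s
a₁ = 85.67 Gm = 8.567 × 10^10 m
Kepler's third law: (T₂/T₁)² = (a₂/a₁)³  ⇒  a₂ = a₁ (T₂/T₁)^(2/3)
T₂/T₁ = 0.238512
(T₂/T₁)^(2/3) = 0.384598
a₂ = 8.567 × 10^10 m × 0.384598 = 3.29485 × 10^10 m ≈ 32.95 Gm

Final answer: a₂ = 32.95 Gm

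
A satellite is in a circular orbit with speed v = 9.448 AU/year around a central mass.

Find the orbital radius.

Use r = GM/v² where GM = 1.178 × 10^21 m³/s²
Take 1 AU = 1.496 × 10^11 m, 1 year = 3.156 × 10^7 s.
v = 9.448 AU/year = 44785.2 m/s
GM = 1.178 × 10^21 m³/s²
v² = 2.00571 × 10^9 m²/s²
r = GM/v² = (1.178 × 10^21) / (2.00571 × 10^9) = 5.87322 × 10^11 m ≈ 3.926 AU

Final answer: 3.926 AU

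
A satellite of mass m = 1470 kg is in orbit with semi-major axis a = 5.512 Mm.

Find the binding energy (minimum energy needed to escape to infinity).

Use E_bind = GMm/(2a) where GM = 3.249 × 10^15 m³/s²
a = 5.512 Mm = 5.512 × 10^6 m
GM = 3.249 × 10^15 m³/s²
m = 1470 kg
GMm = 3.249 × 10^15 × 1470 = 4.77603 × 10^18 m³·kg/s²
2a = 1.1024 × 10^7 m
E_bind = GMm/(2a) = 4.33239 × 10^11 J ≈ 433.2 GJ

Final answer: 433.2 GJ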